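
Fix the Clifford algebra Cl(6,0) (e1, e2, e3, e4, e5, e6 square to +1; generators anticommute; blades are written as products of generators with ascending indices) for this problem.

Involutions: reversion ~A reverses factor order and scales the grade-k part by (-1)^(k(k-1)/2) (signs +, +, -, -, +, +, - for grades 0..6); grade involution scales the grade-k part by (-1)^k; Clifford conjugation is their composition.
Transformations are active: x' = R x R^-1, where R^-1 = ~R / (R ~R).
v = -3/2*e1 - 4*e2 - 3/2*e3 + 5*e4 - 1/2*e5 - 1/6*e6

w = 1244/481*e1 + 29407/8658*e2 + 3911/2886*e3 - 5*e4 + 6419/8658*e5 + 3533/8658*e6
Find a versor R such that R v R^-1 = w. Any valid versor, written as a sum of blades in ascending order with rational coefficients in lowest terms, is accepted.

The midline construction: v and w both square to 412/9, so reflecting in their sum 1045/962*e1 - 5225/8658*e2 - 209/1443*e3 + 1045/4329*e5 + 1045/4329*e6 exchanges them.
Answer: 1045/962*e1 - 5225/8658*e2 - 209/1443*e3 + 1045/4329*e5 + 1045/4329*e6


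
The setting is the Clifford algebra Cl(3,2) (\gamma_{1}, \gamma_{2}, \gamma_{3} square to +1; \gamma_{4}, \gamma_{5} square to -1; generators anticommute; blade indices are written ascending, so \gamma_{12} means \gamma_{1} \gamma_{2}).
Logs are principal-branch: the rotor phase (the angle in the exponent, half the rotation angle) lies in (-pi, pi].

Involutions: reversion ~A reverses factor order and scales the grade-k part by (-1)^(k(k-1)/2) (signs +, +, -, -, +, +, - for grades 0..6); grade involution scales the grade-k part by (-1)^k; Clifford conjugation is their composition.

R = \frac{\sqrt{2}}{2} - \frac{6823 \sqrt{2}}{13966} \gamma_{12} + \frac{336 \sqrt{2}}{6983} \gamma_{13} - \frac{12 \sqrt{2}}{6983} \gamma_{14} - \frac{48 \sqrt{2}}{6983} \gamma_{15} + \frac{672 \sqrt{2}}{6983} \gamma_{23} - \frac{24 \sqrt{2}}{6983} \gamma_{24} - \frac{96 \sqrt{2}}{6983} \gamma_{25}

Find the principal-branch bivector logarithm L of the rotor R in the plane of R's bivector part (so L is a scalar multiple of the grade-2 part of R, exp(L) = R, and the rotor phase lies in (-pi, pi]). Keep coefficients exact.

The scalar part of R is \frac{\sqrt{2}}{2}, which pins the rotor phase on the principal branch; dividing the bivector part by the sine of that phase recovers the unit plane, and L is the phase times that plane.
Concretely: cos(phase) = \frac{\sqrt{2}}{2} gives phase = ±\frac{\pi}{4}, and since phase/sin(phase) is even the sign is immaterial: L = (phase/sin(phase)) * <R>_2 = (\frac{\sqrt{2} \pi}{4}) * <R>_2.
Answer: - \frac{6823 \pi}{27932} \gamma_{12} + \frac{168 \pi}{6983} \gamma_{13} - \frac{6 \pi}{6983} \gamma_{14} - \frac{24 \pi}{6983} \gamma_{15} + \frac{336 \pi}{6983} \gamma_{23} - \frac{12 \pi}{6983} \gamma_{24} - \frac{48 \pi}{6983} \gamma_{25}


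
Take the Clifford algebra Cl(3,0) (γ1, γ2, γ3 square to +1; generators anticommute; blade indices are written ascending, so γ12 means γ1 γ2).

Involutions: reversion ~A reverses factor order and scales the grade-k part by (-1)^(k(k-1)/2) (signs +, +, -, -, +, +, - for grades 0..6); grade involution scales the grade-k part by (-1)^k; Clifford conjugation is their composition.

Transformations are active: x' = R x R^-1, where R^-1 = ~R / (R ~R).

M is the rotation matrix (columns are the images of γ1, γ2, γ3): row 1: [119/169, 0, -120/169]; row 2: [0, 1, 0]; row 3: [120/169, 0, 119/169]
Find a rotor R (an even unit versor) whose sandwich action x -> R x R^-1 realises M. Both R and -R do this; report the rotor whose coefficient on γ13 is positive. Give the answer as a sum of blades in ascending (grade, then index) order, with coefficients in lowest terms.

Method: write R = a + b12*γ12 + b13*γ13 + b23*γ23 with a^2 + b12^2 + b13^2 + b23^2 = 1 (so R^-1 = ~R). Expanding the columns R e_j ~R gives tr M = 4a^2 - 1 and, from the antisymmetric part, M21 - M12 = -4a*b12, M13 - M31 = 4a*b13, M32 - M23 = -4a*b23.
Here tr M = 407/169, so a^2 = (1 + tr M)/4 = 144/169 and a = ±12/13. Taking a = 12/13: M21 - M12 = 0, M13 - M31 = -240/169, M32 - M23 = 0, giving b12 = 0, b13 = -5/13, b23 = 0, i.e. R = 12/13 - 5/13*γ13.
Its γ13 coefficient is negative, so report the other preimage -R.
Answer: -12/13 + 5/13*γ13. Note: both R and -R realise this M (trace 407/169); the covering map identifies them, and the γ13-coefficient sign is the tie-breaker.


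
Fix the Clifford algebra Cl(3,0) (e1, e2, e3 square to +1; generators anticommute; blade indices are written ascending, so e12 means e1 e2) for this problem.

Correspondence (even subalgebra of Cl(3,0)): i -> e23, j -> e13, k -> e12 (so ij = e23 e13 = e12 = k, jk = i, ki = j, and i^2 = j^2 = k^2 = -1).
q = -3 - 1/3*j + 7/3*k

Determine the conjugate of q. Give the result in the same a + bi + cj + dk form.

In blades: q = -3 + 7/3*e12 - 1/3*e13.
Quaternion conjugation is reversion on the even subalgebra: the scalar is fixed and every grade-2 blade flips sign, giving -3 - 7/3*e12 + 1/3*e13; translating back:
Answer: -3 + 1/3*j - 7/3*k


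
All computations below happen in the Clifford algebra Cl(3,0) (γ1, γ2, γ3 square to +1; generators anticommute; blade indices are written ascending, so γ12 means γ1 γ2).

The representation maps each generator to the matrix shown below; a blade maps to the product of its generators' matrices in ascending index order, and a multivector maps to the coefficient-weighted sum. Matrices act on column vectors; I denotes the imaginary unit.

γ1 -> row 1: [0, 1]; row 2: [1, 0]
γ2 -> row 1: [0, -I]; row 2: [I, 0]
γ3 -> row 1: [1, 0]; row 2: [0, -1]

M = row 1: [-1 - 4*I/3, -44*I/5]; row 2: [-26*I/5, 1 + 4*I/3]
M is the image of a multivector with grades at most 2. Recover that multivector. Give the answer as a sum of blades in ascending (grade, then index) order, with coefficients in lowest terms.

Method: 1, rho(γ1), rho(γ2), rho(γ3) form a trace-orthogonal basis of the 2x2 complex matrices (tr(X Y) = 2 if X = Y, else 0), so M = m0*1 + m1*rho(γ1) + m2*rho(γ2) + m3*rho(γ3) with m0 = tr(M)/2 = 0, m1 = tr(M rho(γ1))/2 = -7*I, m2 = tr(M rho(γ2))/2 = 9/5, m3 = tr(M rho(γ3))/2 = -1 - 4*I/3.
Multiplying table entries, the bivector images are rho(γ12) = I*rho(γ3), rho(γ13) = -I*rho(γ2), rho(γ23) = I*rho(γ1); with real blade coefficients the real parts of m0..m3 are the coefficients of 1, γ1, γ2, γ3 and the imaginary parts give the bivectors (γ23: Im m1, γ13: -Im m2, γ12: Im m3).
Answer: 9/5*γ2 - γ3 - 4/3*γ12 - 7*γ23


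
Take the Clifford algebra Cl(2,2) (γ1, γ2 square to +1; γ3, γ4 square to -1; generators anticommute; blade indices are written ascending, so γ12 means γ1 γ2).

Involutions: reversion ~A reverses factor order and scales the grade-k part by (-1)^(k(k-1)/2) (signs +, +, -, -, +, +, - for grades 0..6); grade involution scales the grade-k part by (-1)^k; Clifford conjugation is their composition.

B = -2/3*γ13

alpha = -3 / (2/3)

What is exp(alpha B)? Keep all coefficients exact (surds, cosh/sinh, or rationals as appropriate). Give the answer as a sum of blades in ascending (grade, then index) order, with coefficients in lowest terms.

B^2 = (-2/3)^2*(γ13)^2 = 4/9*(+1) = 4/9 (a basis 2-blade squares to minus the product of its generators' squares).
B^2 = 4/9 — B^2 > 0, so the exponential closes hyperbolically: l = 2/3, alpha*l = -3, so exp(alpha B) = cosh(-3) + (sinh(-3)/(2/3))*B = cosh(3) + (-3*sinh(3)/2)*B.
Answer: cosh(3) + sinh(3)*γ13


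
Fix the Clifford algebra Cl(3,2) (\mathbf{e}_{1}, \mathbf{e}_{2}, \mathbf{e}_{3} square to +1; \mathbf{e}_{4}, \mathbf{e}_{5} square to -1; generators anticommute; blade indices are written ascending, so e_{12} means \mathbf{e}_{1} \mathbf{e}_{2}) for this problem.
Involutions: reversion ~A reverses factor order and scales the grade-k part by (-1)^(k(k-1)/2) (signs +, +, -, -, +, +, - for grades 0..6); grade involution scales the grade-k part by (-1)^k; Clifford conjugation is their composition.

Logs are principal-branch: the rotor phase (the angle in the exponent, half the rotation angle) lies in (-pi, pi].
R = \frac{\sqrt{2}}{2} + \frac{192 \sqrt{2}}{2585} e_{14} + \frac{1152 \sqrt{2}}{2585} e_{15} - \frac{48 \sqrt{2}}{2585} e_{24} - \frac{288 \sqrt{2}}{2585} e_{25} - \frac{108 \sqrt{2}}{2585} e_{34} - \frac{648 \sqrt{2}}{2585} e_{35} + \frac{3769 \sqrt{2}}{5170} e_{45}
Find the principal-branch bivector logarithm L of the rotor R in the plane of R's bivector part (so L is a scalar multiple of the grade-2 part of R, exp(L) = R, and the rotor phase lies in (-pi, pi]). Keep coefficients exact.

The scalar part of R is \frac{\sqrt{2}}{2}, which pins the rotor phase on the principal branch; dividing the bivector part by the sine of that phase recovers the unit plane, and L is the phase times that plane.
Concretely: cos(phase) = \frac{\sqrt{2}}{2} gives phase = ±\frac{\pi}{4}, and since phase/sin(phase) is even the sign is immaterial: L = (phase/sin(phase)) * <R>_2 = (\frac{\sqrt{2} \pi}{4}) * <R>_2.
Answer: \frac{96 \pi}{2585} e_{14} + \frac{576 \pi}{2585} e_{15} - \frac{24 \pi}{2585} e_{24} - \frac{144 \pi}{2585} e_{25} - \frac{54 \pi}{2585} e_{34} - \frac{324 \pi}{2585} e_{35} + \frac{3769 \pi}{10340} e_{45}


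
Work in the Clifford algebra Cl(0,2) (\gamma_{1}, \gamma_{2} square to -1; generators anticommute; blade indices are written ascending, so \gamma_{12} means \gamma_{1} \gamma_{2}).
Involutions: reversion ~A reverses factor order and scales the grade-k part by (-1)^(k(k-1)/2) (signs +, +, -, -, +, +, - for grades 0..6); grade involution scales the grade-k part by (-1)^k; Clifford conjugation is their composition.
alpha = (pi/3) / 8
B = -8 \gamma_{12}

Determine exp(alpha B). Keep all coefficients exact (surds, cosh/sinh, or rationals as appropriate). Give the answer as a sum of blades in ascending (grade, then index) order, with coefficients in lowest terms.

B^2 = (-8)^2*(\gamma_{12})^2 = 64*(-1) = -64 (a basis 2-blade squares to minus the product of its generators' squares).
B^2 = -64 — the negative square puts this in the circular regime; l = 8, alpha*l = \frac{\pi}{3}, so exp(alpha B) = cos(\frac{\pi}{3}) + (sin(\frac{\pi}{3})/8)*B = \frac{1}{2} + (\frac{\sqrt{3}}{16})*B.
Answer: \frac{1}{2} - \frac{\sqrt{3}}{2} \gamma_{12}


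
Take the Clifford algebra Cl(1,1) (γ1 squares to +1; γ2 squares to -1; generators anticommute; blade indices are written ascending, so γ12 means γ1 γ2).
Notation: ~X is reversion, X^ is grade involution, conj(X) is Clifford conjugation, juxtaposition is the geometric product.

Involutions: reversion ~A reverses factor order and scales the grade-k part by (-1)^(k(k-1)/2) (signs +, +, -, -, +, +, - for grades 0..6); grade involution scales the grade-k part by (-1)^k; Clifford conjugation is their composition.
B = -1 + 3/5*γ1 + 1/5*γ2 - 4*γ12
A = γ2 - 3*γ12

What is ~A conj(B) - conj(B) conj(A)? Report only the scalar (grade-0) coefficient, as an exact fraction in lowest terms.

first term: 61/5 + 23/5*γ1 + 4/5*γ2 - 12/5*γ12
second term: 59/5 + 17/5*γ1 - 4/5*γ2 - 12/5*γ12
Answer: 2/5


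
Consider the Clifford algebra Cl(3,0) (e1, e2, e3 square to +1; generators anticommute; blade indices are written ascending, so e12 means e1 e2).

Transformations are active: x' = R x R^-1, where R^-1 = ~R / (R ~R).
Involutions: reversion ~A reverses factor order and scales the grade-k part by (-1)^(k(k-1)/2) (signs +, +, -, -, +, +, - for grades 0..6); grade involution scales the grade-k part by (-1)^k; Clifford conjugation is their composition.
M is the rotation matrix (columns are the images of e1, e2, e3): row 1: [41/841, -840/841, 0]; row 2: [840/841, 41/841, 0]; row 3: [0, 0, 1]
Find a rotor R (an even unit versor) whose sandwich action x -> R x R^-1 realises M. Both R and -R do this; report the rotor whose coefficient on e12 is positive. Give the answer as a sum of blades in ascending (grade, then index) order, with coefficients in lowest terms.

Method: write R = a + b12*e12 + b13*e13 + b23*e23 with a^2 + b12^2 + b13^2 + b23^2 = 1 (so R^-1 = ~R). Expanding the columns R e_j ~R gives tr M = 4a^2 - 1 and, from the antisymmetric part, M21 - M12 = -4a*b12, M13 - M31 = 4a*b13, M32 - M23 = -4a*b23.
Here tr M = 923/841, so a^2 = (1 + tr M)/4 = 441/841 and a = ±21/29. Taking a = 21/29: M21 - M12 = 1680/841, M13 - M31 = 0, M32 - M23 = 0, giving b12 = -20/29, b13 = 0, b23 = 0, i.e. R = 21/29 - 20/29*e12.
Its e12 coefficient is negative, so report the other preimage -R.
Answer: -21/29 + 20/29*e12. Uniqueness: Spin(3) -> SO(3) maps R and -R to the same rotation of trace 923/841; fixing the sign of the e12 coefficient removes the ambiguity.


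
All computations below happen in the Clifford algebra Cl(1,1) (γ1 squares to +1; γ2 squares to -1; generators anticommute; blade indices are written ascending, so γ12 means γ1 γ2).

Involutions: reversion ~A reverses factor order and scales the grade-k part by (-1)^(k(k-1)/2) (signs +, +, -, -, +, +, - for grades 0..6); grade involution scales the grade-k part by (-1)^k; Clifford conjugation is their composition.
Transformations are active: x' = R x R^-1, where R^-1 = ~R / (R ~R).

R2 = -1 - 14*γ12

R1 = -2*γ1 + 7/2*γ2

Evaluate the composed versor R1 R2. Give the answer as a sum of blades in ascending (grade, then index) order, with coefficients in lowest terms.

Distribute over the terms of R1 (each basis-blade product reordered to ascending indices, repeated generators contracted through their squares):
(-2*γ1) R2 = 2*γ1 + 28*γ2
(7/2*γ2) R2 = -49*γ1 - 7/2*γ2
Summing the partial products and collecting blades:
Answer: -47*γ1 + 49/2*γ2


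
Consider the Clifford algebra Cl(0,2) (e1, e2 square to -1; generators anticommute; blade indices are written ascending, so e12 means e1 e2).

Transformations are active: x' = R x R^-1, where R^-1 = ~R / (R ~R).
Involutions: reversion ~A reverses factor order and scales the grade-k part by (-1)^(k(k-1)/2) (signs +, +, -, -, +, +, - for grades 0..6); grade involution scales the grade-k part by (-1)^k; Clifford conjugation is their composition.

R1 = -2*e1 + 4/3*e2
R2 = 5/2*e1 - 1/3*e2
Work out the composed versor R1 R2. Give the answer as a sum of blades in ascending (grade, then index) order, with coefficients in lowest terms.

Distribute over the terms of R1 (each basis-blade product reordered to ascending indices, repeated generators contracted through their squares):
(-2*e1) R2 = 5 + 2/3*e12
(4/3*e2) R2 = 4/9 - 10/3*e12
Summing the partial products and collecting blades:
Answer: 49/9 - 8/3*e12


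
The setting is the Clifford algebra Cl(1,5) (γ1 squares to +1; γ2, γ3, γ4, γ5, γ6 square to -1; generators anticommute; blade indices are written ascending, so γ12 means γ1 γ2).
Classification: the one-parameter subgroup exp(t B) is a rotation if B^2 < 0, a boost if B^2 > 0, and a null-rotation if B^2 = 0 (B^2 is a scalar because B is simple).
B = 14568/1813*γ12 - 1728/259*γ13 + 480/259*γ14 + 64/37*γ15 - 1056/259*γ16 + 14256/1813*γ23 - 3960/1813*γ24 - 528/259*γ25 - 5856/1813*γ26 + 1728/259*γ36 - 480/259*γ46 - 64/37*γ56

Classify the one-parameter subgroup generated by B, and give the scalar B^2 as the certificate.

B^2 term by term: the squares give (14568/1813)^2*(γ12)^2 + (-1728/259)^2*(γ13)^2 + (480/259)^2*(γ14)^2 + (64/37)^2*(γ15)^2 + (-1056/259)^2*(γ16)^2 + (14256/1813)^2*(γ23)^2 + (-3960/1813)^2*(γ24)^2 + (-528/259)^2*(γ25)^2 + (-5856/1813)^2*(γ26)^2 + (1728/259)^2*(γ36)^2 + (-480/259)^2*(γ46)^2 + (-64/37)^2*(γ56)^2 = 212226624/3286969*(+1) + 2985984/67081*(+1) + 230400/67081*(+1) + 4096/1369*(+1) + 1115136/67081*(+1) + 203233536/3286969*(-1) + 15681600/3286969*(-1) + 278784/67081*(-1) + 34292736/3286969*(-1) + 2985984/67081*(-1) + 230400/67081*(-1) + 4096/1369*(-1) = 0 (each basis 2-blade squares to minus the product of its generators' squares); cross terms between blades sharing an index anticommute and cancel; the commuting (index-disjoint) pairs give grade-4 terms 2*c*c'*(blade product), which cancel blade by blade — γ1234: -13685760/469567 + 13685760/469567 = 0; γ1235: -1824768/67081 + 1824768/67081 = 0; γ1236: 50347008/469567 - 20238336/469567 - 30108672/469567 = 0; γ1245: 506880/67081 - 506880/67081 = 0; γ1246: -13985280/469567 + 5621760/469567 + 8363520/469567 = 0; γ1256: -1864704/67081 + 749568/67081 + 1115136/67081 = 0; γ1346: 1658880/67081 - 1658880/67081 = 0; γ1356: 221184/9583 - 221184/9583 = 0; γ1456: -61440/9583 + 61440/9583 = 0; γ2346: -13685760/469567 + 13685760/469567 = 0; γ2356: -1824768/67081 + 1824768/67081 = 0; γ2456: 506880/67081 - 506880/67081 = 0 — confirming B is simple. So B^2 = 0.
Answer: null-rotation, certificate B^2 = 0. Note: conjugating B changes its blade decomposition but never the scalar B^2 = 0, whose sign settles the classification.


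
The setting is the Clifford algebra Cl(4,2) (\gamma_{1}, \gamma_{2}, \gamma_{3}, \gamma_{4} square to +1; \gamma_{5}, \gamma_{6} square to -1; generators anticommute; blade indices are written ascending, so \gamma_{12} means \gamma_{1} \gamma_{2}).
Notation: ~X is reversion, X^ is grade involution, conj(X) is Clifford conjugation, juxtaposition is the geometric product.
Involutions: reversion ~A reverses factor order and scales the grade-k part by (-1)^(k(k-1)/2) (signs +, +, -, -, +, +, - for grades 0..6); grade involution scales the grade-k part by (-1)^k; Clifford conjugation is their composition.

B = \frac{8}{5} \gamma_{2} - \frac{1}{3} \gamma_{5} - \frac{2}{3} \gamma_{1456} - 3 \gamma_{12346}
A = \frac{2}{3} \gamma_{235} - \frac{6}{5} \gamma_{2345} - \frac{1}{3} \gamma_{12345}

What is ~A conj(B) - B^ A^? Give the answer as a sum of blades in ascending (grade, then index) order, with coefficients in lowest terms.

first term: \frac{2}{9} \gamma_{23} + \frac{16}{15} \gamma_{35} - \gamma_{56} - \frac{18}{5} \gamma_{156} + \frac{2}{5} \gamma_{234} + \frac{2}{9} \gamma_{236} - \frac{48}{25} \gamma_{345} + \frac{1}{9} \gamma_{1234} + \frac{4}{5} \gamma_{1236} - \frac{8}{15} \gamma_{1345} + 2 \gamma_{1456} - \frac{4}{9} \gamma_{12346}
second term: \frac{2}{9} \gamma_{23} + \frac{16}{15} \gamma_{35} - \gamma_{56} + \frac{18}{5} \gamma_{156} - \frac{2}{5} \gamma_{234} + \frac{2}{9} \gamma_{236} + \frac{48}{25} \gamma_{345} - \frac{1}{9} \gamma_{1234} + \frac{4}{5} \gamma_{1236} + \frac{8}{15} \gamma_{1345} - 2 \gamma_{1456} + \frac{4}{9} \gamma_{12346}
Answer: -\frac{36}{5} \gamma_{156} + \frac{4}{5} \gamma_{234} - \frac{96}{25} \gamma_{345} + \frac{2}{9} \gamma_{1234} - \frac{16}{15} \gamma_{1345} + 4 \gamma_{1456} - \frac{8}{9} \gamma_{12346}


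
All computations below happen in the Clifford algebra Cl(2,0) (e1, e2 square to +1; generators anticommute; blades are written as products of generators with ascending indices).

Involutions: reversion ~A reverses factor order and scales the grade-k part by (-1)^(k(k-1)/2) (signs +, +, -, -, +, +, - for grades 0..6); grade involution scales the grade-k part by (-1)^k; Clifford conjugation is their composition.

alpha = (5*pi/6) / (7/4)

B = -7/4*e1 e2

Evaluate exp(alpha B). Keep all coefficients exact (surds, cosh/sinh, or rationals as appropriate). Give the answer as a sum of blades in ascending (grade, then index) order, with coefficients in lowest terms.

B^2 = (-7/4)^2*(e1 e2)^2 = 49/16*(-1) = -49/16 (a basis 2-blade squares to minus the product of its generators' squares).
B^2 = -49/16 — the negative square puts this in the circular regime; l = 7/4, alpha*l = 5*pi/6, so exp(alpha B) = cos(5*pi/6) + (sin(5*pi/6)/(7/4))*B = -sqrt(3)/2 + (2/7)*B.
Answer: -sqrt(3)/2 - 1/2*e1 e2


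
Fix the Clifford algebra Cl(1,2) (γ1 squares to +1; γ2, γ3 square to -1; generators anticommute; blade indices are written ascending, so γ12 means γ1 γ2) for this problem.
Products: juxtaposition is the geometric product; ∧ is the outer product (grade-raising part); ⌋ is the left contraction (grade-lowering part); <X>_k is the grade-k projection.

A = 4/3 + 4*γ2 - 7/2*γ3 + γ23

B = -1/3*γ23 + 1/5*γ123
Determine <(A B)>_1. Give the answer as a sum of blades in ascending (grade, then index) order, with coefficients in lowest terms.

step 1: 1/3 - 1/5*γ1 + 7/6*γ2 + 4/3*γ3 + 7/10*γ12 + 4/5*γ13 - 4/9*γ23 + 4/15*γ123
step 2: -1/5*γ1 + 7/6*γ2 + 4/3*γ3
Answer: -1/5*γ1 + 7/6*γ2 + 4/3*γ3


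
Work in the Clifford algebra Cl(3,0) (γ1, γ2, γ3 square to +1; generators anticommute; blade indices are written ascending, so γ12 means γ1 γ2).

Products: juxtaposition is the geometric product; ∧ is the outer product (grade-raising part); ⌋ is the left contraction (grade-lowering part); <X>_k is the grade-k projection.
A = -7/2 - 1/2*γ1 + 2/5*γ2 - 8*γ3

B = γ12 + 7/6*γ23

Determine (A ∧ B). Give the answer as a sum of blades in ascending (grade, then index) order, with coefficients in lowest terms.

step 1: -7/2*γ12 - 49/12*γ23 - 103/12*γ123
Answer: -7/2*γ12 - 49/12*γ23 - 103/12*γ123


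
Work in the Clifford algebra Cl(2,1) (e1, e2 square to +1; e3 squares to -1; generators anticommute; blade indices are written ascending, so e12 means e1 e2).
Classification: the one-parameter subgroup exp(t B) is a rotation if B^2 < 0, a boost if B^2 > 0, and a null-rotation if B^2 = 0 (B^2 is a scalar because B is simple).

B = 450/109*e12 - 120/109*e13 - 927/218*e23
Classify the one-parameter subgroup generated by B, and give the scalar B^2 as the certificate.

B^2 term by term: the squares give (450/109)^2*(e12)^2 + (-120/109)^2*(e13)^2 + (-927/218)^2*(e23)^2 = 202500/11881*(-1) + 14400/11881*(+1) + 859329/47524*(+1) = 9/4 (each basis 2-blade squares to minus the product of its generators' squares); cross terms between blades sharing an index anticommute and cancel. So B^2 = 9/4.
Answer: boost, certificate B^2 = 9/4. Certificate logic: 9/4 is a conjugation-invariant scalar, so its sign fixes rotation versus boost versus null-rotation outright.


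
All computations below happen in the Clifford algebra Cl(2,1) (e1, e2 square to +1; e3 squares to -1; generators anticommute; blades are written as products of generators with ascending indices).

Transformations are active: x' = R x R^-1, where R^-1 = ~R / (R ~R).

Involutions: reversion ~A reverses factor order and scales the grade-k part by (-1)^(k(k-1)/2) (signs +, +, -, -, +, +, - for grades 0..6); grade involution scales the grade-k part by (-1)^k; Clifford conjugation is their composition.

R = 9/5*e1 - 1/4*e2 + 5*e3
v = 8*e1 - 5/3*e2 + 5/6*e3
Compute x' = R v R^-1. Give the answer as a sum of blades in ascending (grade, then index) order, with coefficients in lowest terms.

~R = 9/5*e1 - 1/4*e2 + 5*e3, and R ~R = -8679/400, so R^-1 = ~R / (-8679/400).
R v = 213/20 - e1 e2 - 77/2*e1 e3 + 65/8*e2 e3
Answer: -28256/2893*e1 + 16595/8679*e2 - 99665/17358*e3


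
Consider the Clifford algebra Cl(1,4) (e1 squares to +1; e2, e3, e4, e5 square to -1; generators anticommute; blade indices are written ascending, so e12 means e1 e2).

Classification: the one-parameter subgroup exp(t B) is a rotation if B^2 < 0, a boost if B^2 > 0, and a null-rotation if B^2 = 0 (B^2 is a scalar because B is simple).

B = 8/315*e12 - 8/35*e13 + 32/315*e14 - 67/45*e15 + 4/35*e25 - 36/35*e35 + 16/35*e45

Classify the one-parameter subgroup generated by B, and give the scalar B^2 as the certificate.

B^2 term by term: the squares give (8/315)^2*(e12)^2 + (-8/35)^2*(e13)^2 + (32/315)^2*(e14)^2 + (-67/45)^2*(e15)^2 + (4/35)^2*(e25)^2 + (-36/35)^2*(e35)^2 + (16/35)^2*(e45)^2 = 64/99225*(+1) + 64/1225*(+1) + 1024/99225*(+1) + 4489/2025*(+1) + 16/1225*(-1) + 1296/1225*(-1) + 256/1225*(-1) = 1 (each basis 2-blade squares to minus the product of its generators' squares); cross terms between blades sharing an index anticommute and cancel; the commuting (index-disjoint) pairs give grade-4 terms 2*c*c'*(blade product), which cancel blade by blade — e1235: -64/1225 + 64/1225 = 0; e1245: 256/11025 - 256/11025 = 0; e1345: -256/1225 + 256/1225 = 0 — confirming B is simple. So B^2 = 1.
Answer: boost, certificate B^2 = 1. Check the certificate: B^2 = 1, and that sign is decisive whatever form B takes.


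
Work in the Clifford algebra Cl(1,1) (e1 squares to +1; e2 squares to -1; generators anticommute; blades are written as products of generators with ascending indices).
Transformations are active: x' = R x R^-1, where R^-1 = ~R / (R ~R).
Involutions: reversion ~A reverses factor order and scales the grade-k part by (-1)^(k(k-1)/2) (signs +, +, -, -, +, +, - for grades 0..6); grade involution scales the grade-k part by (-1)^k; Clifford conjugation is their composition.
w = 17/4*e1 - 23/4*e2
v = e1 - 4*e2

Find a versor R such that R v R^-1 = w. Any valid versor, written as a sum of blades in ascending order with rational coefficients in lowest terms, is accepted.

A norm check does it: q(v) = q(w) = -15, hence R = v + w = 21/4*e1 - 39/4*e2 realises the map — parallel part kept, (v - w)/2 negated, v carried to w.
Answer: 21/4*e1 - 39/4*e2


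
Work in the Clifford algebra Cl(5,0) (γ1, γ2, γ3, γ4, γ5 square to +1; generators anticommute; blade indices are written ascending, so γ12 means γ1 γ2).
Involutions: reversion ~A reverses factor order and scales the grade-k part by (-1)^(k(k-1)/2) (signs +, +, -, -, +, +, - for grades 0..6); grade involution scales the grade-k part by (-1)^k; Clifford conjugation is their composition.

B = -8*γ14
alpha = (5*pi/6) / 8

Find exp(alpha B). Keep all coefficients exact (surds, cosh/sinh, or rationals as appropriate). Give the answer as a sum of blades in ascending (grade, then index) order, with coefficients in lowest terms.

B^2 = (-8)^2*(γ14)^2 = 64*(-1) = -64 (a basis 2-blade squares to minus the product of its generators' squares).
B^2 = -64 — circular case — the even/odd split gives cos and sin: l = 8, alpha*l = 5*pi/6, so exp(alpha B) = cos(5*pi/6) + (sin(5*pi/6)/8)*B = -sqrt(3)/2 + (1/16)*B.
Answer: -sqrt(3)/2 - 1/2*γ14


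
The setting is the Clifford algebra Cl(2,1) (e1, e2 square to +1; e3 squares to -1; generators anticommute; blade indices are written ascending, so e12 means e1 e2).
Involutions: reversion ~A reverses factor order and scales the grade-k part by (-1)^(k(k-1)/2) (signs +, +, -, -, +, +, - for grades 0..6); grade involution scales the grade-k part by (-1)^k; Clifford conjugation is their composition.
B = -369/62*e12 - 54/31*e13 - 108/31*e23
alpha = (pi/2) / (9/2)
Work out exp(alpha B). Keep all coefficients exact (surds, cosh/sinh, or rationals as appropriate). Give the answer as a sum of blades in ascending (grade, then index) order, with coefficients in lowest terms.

B^2 term by term: the squares give (-369/62)^2*(e12)^2 + (-54/31)^2*(e13)^2 + (-108/31)^2*(e23)^2 = 136161/3844*(-1) + 2916/961*(+1) + 11664/961*(+1) = -81/4 (each basis 2-blade squares to minus the product of its generators' squares); cross terms between blades sharing an index anticommute and cancel. So B^2 = -81/4.
B^2 = -81/4 — circular case — the even/odd split gives cos and sin: l = 9/2, alpha*l = pi/2, so exp(alpha B) = cos(pi/2) + (sin(pi/2)/(9/2))*B = 0 + (2/9)*B.
Answer: -41/31*e12 - 12/31*e13 - 24/31*e23


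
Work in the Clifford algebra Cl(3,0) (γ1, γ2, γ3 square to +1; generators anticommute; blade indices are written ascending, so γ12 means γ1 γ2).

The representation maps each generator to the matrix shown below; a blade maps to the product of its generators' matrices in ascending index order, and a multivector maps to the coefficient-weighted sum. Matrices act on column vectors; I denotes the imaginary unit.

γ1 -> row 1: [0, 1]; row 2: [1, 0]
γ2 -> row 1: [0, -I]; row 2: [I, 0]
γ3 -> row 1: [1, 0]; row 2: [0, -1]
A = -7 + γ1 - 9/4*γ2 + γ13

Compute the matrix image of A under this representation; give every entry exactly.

Bivector images (products of the table entries): rho(γ13) = rho(γ1)rho(γ3) = row 1: [0, -1]; row 2: [1, 0].
M = (-7)*1 + (1)*rho(γ1) + (-9/4)*rho(γ2) + (1)*rho(γ13), summed entrywise (1 is the identity matrix):
Answer: row 1: [-7, 9*I/4]; row 2: [2 - 9*I/4, -7]


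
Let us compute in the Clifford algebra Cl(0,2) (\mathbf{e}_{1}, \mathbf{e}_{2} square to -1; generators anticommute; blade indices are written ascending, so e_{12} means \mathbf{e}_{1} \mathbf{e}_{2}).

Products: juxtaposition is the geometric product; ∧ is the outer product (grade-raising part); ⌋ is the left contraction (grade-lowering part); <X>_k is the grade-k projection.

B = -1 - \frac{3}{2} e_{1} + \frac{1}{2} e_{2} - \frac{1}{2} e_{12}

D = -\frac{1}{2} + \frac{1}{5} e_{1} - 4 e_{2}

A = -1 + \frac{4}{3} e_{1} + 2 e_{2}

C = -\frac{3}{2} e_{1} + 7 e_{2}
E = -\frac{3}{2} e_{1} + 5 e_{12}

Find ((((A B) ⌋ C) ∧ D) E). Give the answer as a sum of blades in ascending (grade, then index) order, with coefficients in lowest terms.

step 1: 2 - \frac{5}{6} e_{1} - \frac{11}{6} e_{2} + \frac{25}{6} e_{12}
step 2: \frac{139}{12} - 3 e_{1} + 14 e_{2}
step 3: -\frac{139}{24} + \frac{229}{60} e_{1} - \frac{160}{3} e_{2} + \frac{46}{5} e_{12}
step 4: -\frac{1611}{40} - \frac{12383}{48} e_{1} - \frac{1973}{60} e_{2} - \frac{2615}{24} e_{12}
Answer: -\frac{1611}{40} - \frac{12383}{48} e_{1} - \frac{1973}{60} e_{2} - \frac{2615}{24} e_{12}


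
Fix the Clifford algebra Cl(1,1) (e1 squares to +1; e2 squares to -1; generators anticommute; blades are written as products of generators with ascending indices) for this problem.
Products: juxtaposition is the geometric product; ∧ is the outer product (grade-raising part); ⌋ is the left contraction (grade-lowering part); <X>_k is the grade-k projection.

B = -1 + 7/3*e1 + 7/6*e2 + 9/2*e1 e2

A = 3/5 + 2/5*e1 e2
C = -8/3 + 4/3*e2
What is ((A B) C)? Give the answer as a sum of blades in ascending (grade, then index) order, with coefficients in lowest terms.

step 1: 6/5 + 14/15*e1 - 7/30*e2 + 23/10*e1 e2
step 2: -26/9 - 50/9*e1 + 20/9*e2 - 44/9*e1 e2
Answer: -26/9 - 50/9*e1 + 20/9*e2 - 44/9*e1 e2


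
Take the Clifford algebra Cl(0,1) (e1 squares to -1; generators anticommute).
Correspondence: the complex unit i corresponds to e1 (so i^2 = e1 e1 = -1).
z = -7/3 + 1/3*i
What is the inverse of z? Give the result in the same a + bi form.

In blades: z = -7/3 + 1/3*e1.
With qbar = -7/3 - 1/3*e1 (scalar fixed, mapped units negated), z qbar = 50/9 (the sum of squared coefficients), so z^-1 = qbar / (50/9) = -21/50 - 3/50*e1; translating back:
Answer: -21/50 - 3/50*i


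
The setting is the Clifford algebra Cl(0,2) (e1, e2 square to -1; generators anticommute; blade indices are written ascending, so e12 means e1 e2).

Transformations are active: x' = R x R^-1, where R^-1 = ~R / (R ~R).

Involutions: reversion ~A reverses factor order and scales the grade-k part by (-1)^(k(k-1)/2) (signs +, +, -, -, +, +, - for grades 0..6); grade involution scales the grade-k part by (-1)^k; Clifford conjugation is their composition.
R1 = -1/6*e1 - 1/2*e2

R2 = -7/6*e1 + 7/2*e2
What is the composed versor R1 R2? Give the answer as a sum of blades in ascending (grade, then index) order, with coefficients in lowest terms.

Distribute over the terms of R1 (each basis-blade product reordered to ascending indices, repeated generators contracted through their squares):
(-1/6*e1) R2 = -7/36 - 7/12*e12
(-1/2*e2) R2 = 7/4 - 7/12*e12
Summing the partial products and collecting blades:
Answer: 14/9 - 7/6*e12


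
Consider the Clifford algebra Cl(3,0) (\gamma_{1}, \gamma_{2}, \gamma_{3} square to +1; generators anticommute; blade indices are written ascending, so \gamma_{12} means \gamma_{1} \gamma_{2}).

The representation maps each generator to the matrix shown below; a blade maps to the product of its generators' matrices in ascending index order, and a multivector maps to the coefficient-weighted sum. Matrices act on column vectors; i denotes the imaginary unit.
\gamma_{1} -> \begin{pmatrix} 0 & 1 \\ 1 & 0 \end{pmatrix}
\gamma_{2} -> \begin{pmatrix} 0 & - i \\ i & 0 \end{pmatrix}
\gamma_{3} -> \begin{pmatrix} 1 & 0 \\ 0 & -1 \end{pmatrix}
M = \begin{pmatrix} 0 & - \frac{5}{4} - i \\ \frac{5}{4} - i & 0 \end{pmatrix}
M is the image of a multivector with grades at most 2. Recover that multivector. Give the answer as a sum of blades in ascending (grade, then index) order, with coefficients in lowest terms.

Method: 1, rho(\gamma_{1}), rho(\gamma_{2}), rho(\gamma_{3}) form a trace-orthogonal basis of the 2x2 complex matrices (tr(X Y) = 2 if X = Y, else 0), so M = m0*1 + m1*rho(\gamma_{1}) + m2*rho(\gamma_{2}) + m3*rho(\gamma_{3}) with m0 = tr(M)/2 = 0, m1 = tr(M rho(\gamma_{1}))/2 = - i, m2 = tr(M rho(\gamma_{2}))/2 = - \frac{5 i}{4}, m3 = tr(M rho(\gamma_{3}))/2 = 0.
Multiplying table entries, the bivector images are rho(\gamma_{12}) = i*rho(\gamma_{3}), rho(\gamma_{13}) = -i*rho(\gamma_{2}), rho(\gamma_{23}) = i*rho(\gamma_{1}); with real blade coefficients the real parts of m0..m3 are the coefficients of 1, \gamma_{1}, \gamma_{2}, \gamma_{3} and the imaginary parts give the bivectors (\gamma_{23}: Im m1, \gamma_{13}: -Im m2, \gamma_{12}: Im m3).
Answer: \frac{5}{4} \gamma_{13} - \gamma_{23}


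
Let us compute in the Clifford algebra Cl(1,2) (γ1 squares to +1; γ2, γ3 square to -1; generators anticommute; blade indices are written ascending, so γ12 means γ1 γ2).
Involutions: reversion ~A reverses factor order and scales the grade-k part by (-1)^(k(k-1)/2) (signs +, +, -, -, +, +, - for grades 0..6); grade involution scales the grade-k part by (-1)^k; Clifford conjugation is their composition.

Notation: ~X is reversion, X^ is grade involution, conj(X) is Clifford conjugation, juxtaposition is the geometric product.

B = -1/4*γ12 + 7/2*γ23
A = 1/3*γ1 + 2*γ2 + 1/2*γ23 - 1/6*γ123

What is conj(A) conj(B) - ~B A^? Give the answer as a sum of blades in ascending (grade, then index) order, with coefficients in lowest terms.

first term: -7/4 - 13/12*γ1 - 1/12*γ2 - 169/24*γ3 - 1/8*γ13 + 7/6*γ123
second term: 7/4 + 13/12*γ1 + 1/12*γ2 + 169/24*γ3 - 1/8*γ13 + 7/6*γ123
Answer: -7/2 - 13/6*γ1 - 1/6*γ2 - 169/12*γ3


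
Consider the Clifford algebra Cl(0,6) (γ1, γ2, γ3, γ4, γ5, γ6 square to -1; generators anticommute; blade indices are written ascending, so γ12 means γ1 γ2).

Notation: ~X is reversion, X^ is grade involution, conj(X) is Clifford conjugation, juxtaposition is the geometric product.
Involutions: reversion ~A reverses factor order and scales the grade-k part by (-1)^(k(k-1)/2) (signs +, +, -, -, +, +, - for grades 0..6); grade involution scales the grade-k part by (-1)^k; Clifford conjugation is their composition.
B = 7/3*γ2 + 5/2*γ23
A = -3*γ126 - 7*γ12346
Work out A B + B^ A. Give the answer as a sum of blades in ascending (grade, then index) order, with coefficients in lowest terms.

first term: -7*γ16 + 15/2*γ136 + 35/2*γ146 - 49/3*γ1346
second term: 7*γ16 - 15/2*γ136 + 35/2*γ146 + 49/3*γ1346
Answer: 35*γ146


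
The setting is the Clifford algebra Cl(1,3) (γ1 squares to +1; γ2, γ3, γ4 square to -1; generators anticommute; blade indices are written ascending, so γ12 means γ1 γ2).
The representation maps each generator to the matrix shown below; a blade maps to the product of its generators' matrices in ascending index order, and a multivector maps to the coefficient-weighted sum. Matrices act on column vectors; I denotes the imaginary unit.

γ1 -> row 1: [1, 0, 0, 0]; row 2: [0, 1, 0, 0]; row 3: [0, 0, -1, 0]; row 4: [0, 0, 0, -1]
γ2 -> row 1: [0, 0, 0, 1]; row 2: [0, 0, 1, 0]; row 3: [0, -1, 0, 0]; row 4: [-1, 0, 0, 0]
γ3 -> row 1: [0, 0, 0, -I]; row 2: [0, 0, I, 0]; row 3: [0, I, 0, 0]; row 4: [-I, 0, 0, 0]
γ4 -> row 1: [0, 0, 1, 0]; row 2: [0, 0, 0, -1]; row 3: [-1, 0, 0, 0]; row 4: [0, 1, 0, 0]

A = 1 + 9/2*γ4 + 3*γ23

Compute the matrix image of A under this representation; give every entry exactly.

Bivector images (products of the table entries): rho(γ23) = rho(γ2)rho(γ3) = row 1: [-I, 0, 0, 0]; row 2: [0, I, 0, 0]; row 3: [0, 0, -I, 0]; row 4: [0, 0, 0, I].
M = (1)*1 + (9/2)*rho(γ4) + (3)*rho(γ23), summed entrywise (1 is the identity matrix):
Answer: row 1: [1 - 3*I, 0, 9/2, 0]; row 2: [0, 1 + 3*I, 0, -9/2]; row 3: [-9/2, 0, 1 - 3*I, 0]; row 4: [0, 9/2, 0, 1 + 3*I]


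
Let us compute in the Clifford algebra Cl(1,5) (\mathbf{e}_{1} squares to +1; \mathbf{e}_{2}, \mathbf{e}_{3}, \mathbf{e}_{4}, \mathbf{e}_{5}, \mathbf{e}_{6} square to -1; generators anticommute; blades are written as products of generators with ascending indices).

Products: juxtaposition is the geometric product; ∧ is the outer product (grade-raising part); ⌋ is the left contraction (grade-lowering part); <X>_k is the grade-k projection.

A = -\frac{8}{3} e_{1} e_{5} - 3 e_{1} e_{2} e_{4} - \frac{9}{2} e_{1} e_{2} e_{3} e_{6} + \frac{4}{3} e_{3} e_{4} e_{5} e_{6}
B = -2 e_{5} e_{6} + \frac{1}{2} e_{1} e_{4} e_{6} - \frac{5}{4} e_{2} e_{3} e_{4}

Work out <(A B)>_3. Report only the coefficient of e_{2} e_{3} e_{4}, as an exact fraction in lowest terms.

step 1: \frac{15}{4} e_{1} e_{3} - \frac{16}{3} e_{1} e_{6} + \frac{3}{2} e_{2} e_{6} + \frac{8}{3} e_{3} e_{4} + \frac{2}{3} e_{1} e_{3} e_{5} + \frac{45}{8} e_{1} e_{4} e_{6} + \frac{9}{4} e_{2} e_{3} e_{4} + \frac{5}{3} e_{2} e_{5} e_{6} - \frac{4}{3} e_{4} e_{5} e_{6} + 9 e_{1} e_{2} e_{3} e_{5} - \frac{10}{3} e_{1} e_{2} e_{3} e_{4} e_{5} + 6 e_{1} e_{2} e_{4} e_{5} e_{6}
step 2: \frac{2}{3} e_{1} e_{3} e_{5} + \frac{45}{8} e_{1} e_{4} e_{6} + \frac{9}{4} e_{2} e_{3} e_{4} + \frac{5}{3} e_{2} e_{5} e_{6} - \frac{4}{3} e_{4} e_{5} e_{6}
Answer: \frac{9}{4}


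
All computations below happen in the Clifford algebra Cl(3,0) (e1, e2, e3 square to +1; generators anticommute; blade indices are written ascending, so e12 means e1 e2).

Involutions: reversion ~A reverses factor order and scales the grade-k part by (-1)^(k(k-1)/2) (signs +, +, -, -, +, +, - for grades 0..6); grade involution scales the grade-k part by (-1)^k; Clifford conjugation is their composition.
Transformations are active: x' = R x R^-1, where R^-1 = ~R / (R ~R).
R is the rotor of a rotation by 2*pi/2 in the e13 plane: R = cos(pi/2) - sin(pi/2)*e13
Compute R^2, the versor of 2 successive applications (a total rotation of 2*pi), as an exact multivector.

The rotor phase is half the rotation angle and phases add under composition, so 2 steps in the e13 plane accumulate phase 2*(pi/2) = pi: R^2 = cos(pi) - sin(pi)*e13.
cos(pi) = -1 and sin(pi) = 0, so R^2 = -1. The total rotation 2*pi is 1 full turn, so every vector returns to itself, yet the rotor is -1, on the OTHER sheet of the double cover (an odd number of 2*pi turns).
Answer: -1


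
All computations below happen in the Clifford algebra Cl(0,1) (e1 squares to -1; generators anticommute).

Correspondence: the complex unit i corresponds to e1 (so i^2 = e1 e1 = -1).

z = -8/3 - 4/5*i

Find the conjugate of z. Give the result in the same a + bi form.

In blades: z = -8/3 - 4/5*e1.
Conjugation here is Clifford conjugation: the scalar is fixed and the grade-1 and grade-2 blades all flip sign, giving -8/3 + 4/5*e1; translating back:
Answer: -8/3 + 4/5*i


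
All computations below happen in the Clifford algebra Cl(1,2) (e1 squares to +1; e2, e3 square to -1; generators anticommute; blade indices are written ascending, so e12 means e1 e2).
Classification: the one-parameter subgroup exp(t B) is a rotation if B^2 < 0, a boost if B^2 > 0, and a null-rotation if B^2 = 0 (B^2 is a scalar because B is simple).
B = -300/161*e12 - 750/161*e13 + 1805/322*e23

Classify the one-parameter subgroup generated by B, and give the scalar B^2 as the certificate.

B^2 term by term: the squares give (-300/161)^2*(e12)^2 + (-750/161)^2*(e13)^2 + (1805/322)^2*(e23)^2 = 90000/25921*(+1) + 562500/25921*(+1) + 3258025/103684*(-1) = -25/4 (each basis 2-blade squares to minus the product of its generators' squares); cross terms between blades sharing an index anticommute and cancel. So B^2 = -25/4.
Answer: rotation, certificate B^2 = -25/4. The class reads off the invariant scalar -25/4 directly.


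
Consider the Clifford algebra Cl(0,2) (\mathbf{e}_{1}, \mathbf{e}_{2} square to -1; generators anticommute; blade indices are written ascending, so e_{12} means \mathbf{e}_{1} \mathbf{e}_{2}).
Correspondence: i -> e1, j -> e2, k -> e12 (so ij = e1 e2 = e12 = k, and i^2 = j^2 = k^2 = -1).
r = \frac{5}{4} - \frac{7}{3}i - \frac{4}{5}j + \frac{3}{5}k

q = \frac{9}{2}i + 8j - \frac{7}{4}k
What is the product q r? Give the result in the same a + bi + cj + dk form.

In blades: q = \frac{9}{2} e_{1} + 8 e_{2} - \frac{7}{4} e_{12}, r = \frac{5}{4} - \frac{7}{3} e_{1} - \frac{4}{5} e_{2} + \frac{3}{5} e_{12}.
Distribute q over r term by term (generator squares from the signature, products reordered to ascending indices): (\frac{9}{2} e_{1})*r = \frac{21}{2} + \frac{45}{8} e_{1} - \frac{27}{10} e_{2} - \frac{18}{5} e_{12}; (8 e_{2})*r = \frac{32}{5} + \frac{24}{5} e_{1} + 10 e_{2} + \frac{56}{3} e_{12}; (-\frac{7}{4} e_{12})*r = \frac{21}{20} - \frac{7}{5} e_{1} + \frac{49}{12} e_{2} - \frac{35}{16} e_{12}.
Sum: \frac{359}{20} + \frac{361}{40} e_{1} + \frac{683}{60} e_{2} + \frac{3091}{240} e_{12}; translating back through the correspondence:
Answer: \frac{359}{20} + \frac{361}{40}i + \frac{683}{60}j + \frac{3091}{240}k
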